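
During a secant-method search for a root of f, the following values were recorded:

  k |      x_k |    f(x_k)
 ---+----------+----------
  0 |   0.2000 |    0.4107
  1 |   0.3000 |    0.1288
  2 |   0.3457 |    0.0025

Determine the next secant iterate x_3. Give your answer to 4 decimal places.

x_3 = 0.3457 − 0.0025·(0.3457 − 0.3000) / (0.0025 − 0.1288)
   = 0.3457 − (0.000114)/(-0.126300) = 0.346605

0.3466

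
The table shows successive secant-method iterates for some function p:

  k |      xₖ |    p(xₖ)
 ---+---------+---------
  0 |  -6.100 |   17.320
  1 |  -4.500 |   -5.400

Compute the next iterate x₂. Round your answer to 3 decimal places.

x₂ = -4.500 − (-5.400)·(-4.500 − (-6.100)) / (-5.400 − 17.320)
   = -4.500 − (-8.64000)/(-22.72000) = -4.88028

-4.880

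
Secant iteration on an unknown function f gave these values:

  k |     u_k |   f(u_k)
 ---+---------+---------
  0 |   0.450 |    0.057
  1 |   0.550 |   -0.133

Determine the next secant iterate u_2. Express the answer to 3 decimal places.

0.480

u_2 = 0.550 − (-0.133)·(0.550 − 0.450) / (-0.133 − 0.057)
   = 0.550 − (-0.01330)/(-0.19000) = 0.48000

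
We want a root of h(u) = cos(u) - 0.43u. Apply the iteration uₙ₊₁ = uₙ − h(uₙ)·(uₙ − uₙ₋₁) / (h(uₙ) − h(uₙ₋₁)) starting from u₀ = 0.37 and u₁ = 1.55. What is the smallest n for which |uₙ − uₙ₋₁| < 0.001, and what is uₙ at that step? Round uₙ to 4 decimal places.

h(0.37) = 0.773227, h(1.55) = -0.645705
u₂ = 1.550000 − (-0.645705)·(1.180000)/(-1.418933) = 1.013024;  |Δ| = 0.536976
h(1.013024) = 0.093697
u₃ = 1.013024 − 0.093697·(-0.536976)/(0.739402) = 1.081070;  |Δ| = 0.068045
h(1.081070) = 0.005525
u₄ = 1.081070 − 0.005525·(0.068045)/(-0.088172) = 1.085333;  |Δ| = 0.004264
h(1.085333) = -0.000075
u₅ = 1.085333 − (-0.000075)·(0.004264)/(-0.005600) = 1.085276;  |Δ| = 0.000057
|u₅ − u₄| = 0.000057 < 0.001

n = 5, uₙ = 1.0853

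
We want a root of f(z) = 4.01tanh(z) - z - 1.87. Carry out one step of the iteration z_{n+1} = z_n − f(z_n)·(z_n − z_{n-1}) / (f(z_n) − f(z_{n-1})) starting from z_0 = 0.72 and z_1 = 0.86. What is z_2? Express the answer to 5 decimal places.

0.81129

f(0.72) = -0.1161937, f(0.86) = 0.0619933
z_2 = 0.8600000 − 0.0619933·(0.8600000 − 0.7200000) / (0.0619933 − (-0.1161937)) = 0.8600000 − (0.0086791)/(0.1781870) = 0.8112924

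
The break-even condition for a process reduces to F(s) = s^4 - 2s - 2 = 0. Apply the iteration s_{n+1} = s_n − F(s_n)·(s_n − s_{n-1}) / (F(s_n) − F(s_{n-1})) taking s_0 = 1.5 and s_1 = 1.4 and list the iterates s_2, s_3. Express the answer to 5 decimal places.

F(1.5) = 0.0625000, F(1.4) = -0.9584000
s_2 = 1.4000000 − (-0.9584000)·(1.4000000 − 1.5000000) / (-0.9584000 − 0.0625000) = 1.4000000 − (0.0958400)/(-1.0209000) = 1.4938780
F(1.4938780) = -0.0073990
s_3 = 1.4938780 − (-0.0073990)·(1.4938780 − 1.4000000) / (-0.0073990 − (-0.9584000)) = 1.4938780 − (-0.0006946)/(0.9510010) = 1.4946083

1.49388, 1.49461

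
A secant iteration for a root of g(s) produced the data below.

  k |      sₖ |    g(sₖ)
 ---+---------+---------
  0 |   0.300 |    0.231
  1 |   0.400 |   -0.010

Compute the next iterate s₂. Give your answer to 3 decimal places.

s₂ = 0.400 − (-0.010)·(0.400 − 0.300) / (-0.010 − 0.231)
   = 0.400 − (-0.00100)/(-0.24100) = 0.39585

0.396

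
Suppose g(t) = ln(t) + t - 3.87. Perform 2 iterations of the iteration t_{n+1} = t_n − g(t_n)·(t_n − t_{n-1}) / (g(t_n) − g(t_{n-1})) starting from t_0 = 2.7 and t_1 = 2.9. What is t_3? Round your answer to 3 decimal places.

g(2.7) = -0.17675, g(2.9) = 0.09471
t_2 = 2.90000 − 0.09471·(2.90000 − 2.70000) / (0.09471 − (-0.17675)) = 2.90000 − (0.01894)/(0.27146) = 2.83022
g(2.83022) = 0.00058
t_3 = 2.83022 − 0.00058·(2.83022 − 2.90000) / (0.00058 − 0.09471) = 2.83022 − (-0.00004)/(-0.09413) = 2.82979

2.830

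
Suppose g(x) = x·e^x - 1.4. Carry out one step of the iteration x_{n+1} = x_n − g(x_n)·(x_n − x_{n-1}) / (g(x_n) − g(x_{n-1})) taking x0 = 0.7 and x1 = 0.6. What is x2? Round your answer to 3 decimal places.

0.697

g(0.7) = 0.00963, g(0.6) = -0.30673
x2 = 0.60000 − (-0.30673)·(0.60000 − 0.70000) / (-0.30673 − 0.00963) = 0.60000 − (0.03067)/(-0.31636) = 0.69696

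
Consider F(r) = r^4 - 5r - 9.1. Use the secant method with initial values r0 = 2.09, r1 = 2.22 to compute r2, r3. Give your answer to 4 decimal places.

F(2.09) = -0.469702, F(2.22) = 4.089127
r2 = 2.220000 − 4.089127·(2.220000 − 2.090000) / (4.089127 − (-0.469702)) = 2.220000 − (0.531586)/(4.558829) = 2.103394
F(2.103394) = -0.042835
r3 = 2.103394 − (-0.042835)·(2.103394 − 2.220000) / (-0.042835 − 4.089127) = 2.103394 − (0.004995)/(-4.131962) = 2.104603

2.1034, 2.1046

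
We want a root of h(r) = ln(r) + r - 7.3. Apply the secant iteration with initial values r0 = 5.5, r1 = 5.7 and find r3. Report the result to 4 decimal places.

5.5807

h(5.5) = -0.095252, h(5.7) = 0.140466
r2 = 5.700000 − 0.140466·(5.700000 − 5.500000) / (0.140466 − (-0.095252)) = 5.700000 − (0.028093)/(0.235718) = 5.580818
h(5.580818) = 0.000154
r3 = 5.580818 − 0.000154·(5.580818 − 5.700000) / (0.000154 − 0.140466) = 5.580818 − (-0.000018)/(-0.140312) = 5.580688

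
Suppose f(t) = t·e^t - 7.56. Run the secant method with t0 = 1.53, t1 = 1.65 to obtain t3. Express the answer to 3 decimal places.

f(1.53) = -0.49419, f(1.65) = 1.03152
t2 = 1.65000 − 1.03152·(1.65000 − 1.53000) / (1.03152 − (-0.49419)) = 1.65000 − (0.12378)/(1.52571) = 1.56887
f(1.56887) = -0.02752
t3 = 1.56887 − (-0.02752)·(1.56887 − 1.65000) / (-0.02752 − 1.03152) = 1.56887 − (0.00223)/(-1.05904) = 1.57098

1.571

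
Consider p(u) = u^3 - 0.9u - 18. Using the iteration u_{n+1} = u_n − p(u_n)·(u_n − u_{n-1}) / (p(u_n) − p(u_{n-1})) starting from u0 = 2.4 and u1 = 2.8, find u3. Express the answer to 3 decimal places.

p(2.4) = -6.33600, p(2.8) = 1.43200
u2 = 2.80000 − 1.43200·(2.80000 − 2.40000) / (1.43200 − (-6.33600)) = 2.80000 − (0.57280)/(7.76800) = 2.72626
p(2.72626) = -0.19069
u3 = 2.72626 − (-0.19069)·(2.72626 − 2.80000) / (-0.19069 − 1.43200) = 2.72626 − (0.01406)/(-1.62269) = 2.73493

2.735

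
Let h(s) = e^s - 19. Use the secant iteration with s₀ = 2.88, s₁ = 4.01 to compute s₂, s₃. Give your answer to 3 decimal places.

2.916, 2.932

h(2.88) = -1.18573, h(4.01) = 36.14687
s₂ = 4.01000 − 36.14687·(4.01000 − 2.88000) / (36.14687 − (-1.18573)) = 4.01000 − (40.84596)/(37.33260) = 2.91589
h(2.91589) = -0.53476
s₃ = 2.91589 − (-0.53476)·(2.91589 − 4.01000) / (-0.53476 − 36.14687) = 2.91589 − (0.58508)/(-36.68163) = 2.93184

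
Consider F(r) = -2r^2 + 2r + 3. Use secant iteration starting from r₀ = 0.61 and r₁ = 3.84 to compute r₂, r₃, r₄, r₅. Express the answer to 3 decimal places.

1.114, 1.461, 1.986, 1.799

F(0.61) = 3.47580, F(3.84) = -18.81120
r₂ = 3.84000 − (-18.81120)·(3.84000 − 0.61000) / (-18.81120 − 3.47580) = 3.84000 − (-60.76018)/(-22.28700) = 1.11374
F(1.11374) = 2.74665
r₃ = 1.11374 − 2.74665·(1.11374 − 3.84000) / (2.74665 − (-18.81120)) = 1.11374 − (-7.48808)/(21.55785) = 1.46109
F(1.46109) = 1.65262
r₄ = 1.46109 − 1.65262·(1.46109 − 1.11374) / (1.65262 − 2.74665) = 1.46109 − (0.57404)/(-1.09403) = 1.98579
F(1.98579) = -0.91513
r₅ = 1.98579 − (-0.91513)·(1.98579 − 1.46109) / (-0.91513 − 1.65262) = 1.98579 − (-0.48017)/(-2.56775) = 1.79879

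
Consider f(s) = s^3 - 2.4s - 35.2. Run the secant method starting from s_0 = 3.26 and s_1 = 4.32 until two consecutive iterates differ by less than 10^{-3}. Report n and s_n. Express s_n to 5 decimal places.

f(3.26) = -8.3780240, f(4.32) = 35.0535680
s_2 = 4.3200000 − 35.0535680·(1.0600000)/(43.4315920) = 3.4644757;  |Δ| = 0.8555243
f(3.4644757) = -1.9320536
s_3 = 3.4644757 − (-1.9320536)·(-0.8555243)/(-36.9856216) = 3.5091666;  |Δ| = 0.0446908
f(3.5091666) = -0.4092458
s_4 = 3.5091666 − (-0.4092458)·(0.0446908)/(1.5228077) = 3.5211770;  |Δ| = 0.0120104
f(3.5211770) = 0.0071470
s_5 = 3.5211770 − 0.0071470·(0.0120104)/(0.4163929) = 3.5209708;  |Δ| = 0.0002061
|s_5 − s_4| = 0.0002061 < 10^{-3}

n = 5, s_n = 3.52097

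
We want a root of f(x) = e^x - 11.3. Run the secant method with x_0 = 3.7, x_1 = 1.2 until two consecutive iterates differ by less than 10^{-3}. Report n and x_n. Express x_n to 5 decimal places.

f(3.7) = 29.1473044, f(1.2) = -7.9798831
x_2 = 1.2000000 − (-7.9798831)·(-2.5000000)/(-37.1271874) = 1.7373342;  |Δ| = 0.5373342
f(1.7373342) = -5.6178243
x_3 = 1.7373342 − (-5.6178243)·(0.5373342)/(2.3620588) = 3.0153080;  |Δ| = 1.2779738
f(3.0153080) = 9.0953712
x_4 = 3.0153080 − 9.0953712·(1.2779738)/(14.7131955) = 2.2252929;  |Δ| = 0.7900150
f(2.2252929) = -2.0438062
x_5 = 2.2252929 − (-2.0438062)·(-0.7900150)/(-11.1391774) = 2.3702442;  |Δ| = 0.1449512
f(2.3702442) = -0.5999954
x_6 = 2.3702442 − (-0.5999954)·(0.1449512)/(1.4438108) = 2.4304807;  |Δ| = 0.0602365
f(2.4304807) = 0.0643430
x_7 = 2.4304807 − 0.0643430·(0.0602365)/(0.6643384) = 2.4246466;  |Δ| = 0.0058341
f(2.4246466) = -0.0017643
x_8 = 2.4246466 − (-0.0017643)·(-0.0058341)/(-0.0661074) = 2.4248023;  |Δ| = 0.0001557
|x_8 − x_7| = 0.0001557 < 10^{-3}

n = 8, x_n = 2.42480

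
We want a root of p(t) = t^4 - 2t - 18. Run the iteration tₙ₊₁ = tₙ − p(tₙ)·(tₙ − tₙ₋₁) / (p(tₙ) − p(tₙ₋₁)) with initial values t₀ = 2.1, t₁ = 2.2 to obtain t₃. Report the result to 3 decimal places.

2.174

p(2.1) = -2.75190, p(2.2) = 1.02560
t₂ = 2.20000 − 1.02560·(2.20000 − 2.10000) / (1.02560 − (-2.75190)) = 2.20000 − (0.10256)/(3.77750) = 2.17285
p(2.17285) = -0.05525
t₃ = 2.17285 − (-0.05525)·(2.17285 − 2.20000) / (-0.05525 − 1.02560) = 2.17285 − (0.00150)/(-1.08085) = 2.17424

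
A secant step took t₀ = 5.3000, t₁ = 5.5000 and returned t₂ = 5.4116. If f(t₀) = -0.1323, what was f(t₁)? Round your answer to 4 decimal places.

The secant line through (5.3000, -0.1323) and (5.5000, f(t₁)) crosses zero at t₂ = 5.4116.
So (5.3000, -0.1323), (5.5000, f(t₁)), (5.4116, 0) are collinear:
f(t₁) = -0.1323 · (5.5000 − 5.4116) / (5.3000 − 5.4116) = -0.1323 · (0.088400)/(-0.111600) = 0.104797

0.1048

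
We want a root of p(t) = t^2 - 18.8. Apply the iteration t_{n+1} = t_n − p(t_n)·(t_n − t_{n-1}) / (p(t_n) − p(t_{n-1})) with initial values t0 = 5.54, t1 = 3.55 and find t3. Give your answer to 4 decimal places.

4.3464

p(5.54) = 11.891600, p(3.55) = -6.197500
t2 = 3.550000 − (-6.197500)·(3.550000 − 5.540000) / (-6.197500 − 11.891600) = 3.550000 − (12.333025)/(-18.089100) = 4.231793
p(4.231793) = -0.891926
t3 = 4.231793 − (-0.891926)·(4.231793 − 3.550000) / (-0.891926 − (-6.197500)) = 4.231793 − (-0.608109)/(5.305574) = 4.346410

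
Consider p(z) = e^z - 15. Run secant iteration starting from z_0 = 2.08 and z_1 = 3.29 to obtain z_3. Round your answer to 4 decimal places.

2.6599

p(2.08) = -6.995531, p(3.29) = 11.842864
z_2 = 3.290000 − 11.842864·(3.290000 − 2.080000) / (11.842864 − (-6.995531)) = 3.290000 − (14.329865)/(18.838395) = 2.529327
p(2.529327) = -2.454944
z_3 = 2.529327 − (-2.454944)·(2.529327 − 3.290000) / (-2.454944 − 11.842864) = 2.529327 − (1.867411)/(-14.297808) = 2.659935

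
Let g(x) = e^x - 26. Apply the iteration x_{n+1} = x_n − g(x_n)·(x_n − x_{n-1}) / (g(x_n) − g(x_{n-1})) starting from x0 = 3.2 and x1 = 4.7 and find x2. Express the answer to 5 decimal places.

3.22577

g(3.2) = -1.4674698, g(4.7) = 83.9471725
x2 = 4.7000000 − 83.9471725·(4.7000000 − 3.2000000) / (83.9471725 − (-1.4674698)) = 4.7000000 − (125.9207587)/(85.4146423) = 3.2257708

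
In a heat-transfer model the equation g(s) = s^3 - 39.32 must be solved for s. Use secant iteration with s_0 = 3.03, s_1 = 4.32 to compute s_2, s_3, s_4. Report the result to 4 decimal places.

g(3.03) = -11.501873, g(4.32) = 41.301568
s_2 = 4.320000 − 41.301568·(4.320000 − 3.030000) / (41.301568 − (-11.501873)) = 4.320000 − (53.279023)/(52.803441) = 3.310993
g(3.310993) = -3.022649
s_3 = 3.310993 − (-3.022649)·(3.310993 − 4.320000) / (-3.022649 − 41.301568) = 3.310993 − (3.049873)/(-44.324217) = 3.379802
g(3.379802) = -0.712326
s_4 = 3.379802 − (-0.712326)·(3.379802 − 3.310993) / (-0.712326 − (-3.022649)) = 3.379802 − (-0.049014)/(2.310323) = 3.401017

3.3110, 3.3798, 3.4010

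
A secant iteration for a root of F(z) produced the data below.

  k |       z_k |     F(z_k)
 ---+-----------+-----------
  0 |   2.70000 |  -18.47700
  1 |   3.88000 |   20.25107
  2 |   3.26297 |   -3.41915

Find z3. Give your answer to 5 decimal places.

z3 = 3.26297 − (-3.41915)·(3.26297 − 3.88000) / (-3.41915 − 20.25107)
   = 3.26297 − (2.1097181)/(-23.6702200) = 3.3520996

3.35210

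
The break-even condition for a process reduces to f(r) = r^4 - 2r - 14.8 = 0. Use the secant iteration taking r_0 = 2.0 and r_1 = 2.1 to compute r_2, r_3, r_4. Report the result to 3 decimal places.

f(2.0) = -2.80000, f(2.1) = 0.44810
r_2 = 2.10000 − 0.44810·(2.10000 − 2.00000) / (0.44810 − (-2.80000)) = 2.10000 − (0.04481)/(3.24810) = 2.08620
f(2.08620) = -0.03034
r_3 = 2.08620 − (-0.03034)·(2.08620 − 2.10000) / (-0.03034 − 0.44810) = 2.08620 − (0.00042)/(-0.47844) = 2.08708
f(2.08708) = -0.00030
r_4 = 2.08708 − (-0.00030)·(2.08708 − 2.08620) / (-0.00030 − (-0.03034)) = 2.08708 − (0.00000)/(0.03005) = 2.08709

2.086, 2.087, 2.087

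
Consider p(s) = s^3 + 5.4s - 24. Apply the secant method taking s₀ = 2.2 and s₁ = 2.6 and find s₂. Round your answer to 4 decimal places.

2.2648

p(2.2) = -1.472000, p(2.6) = 7.616000
s₂ = 2.600000 − 7.616000·(2.600000 − 2.200000) / (7.616000 − (-1.472000)) = 2.600000 − (3.046400)/(9.088000) = 2.264789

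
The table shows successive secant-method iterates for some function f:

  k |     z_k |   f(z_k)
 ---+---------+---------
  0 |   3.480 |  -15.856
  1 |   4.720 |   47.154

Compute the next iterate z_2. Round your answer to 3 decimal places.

3.792

z_2 = 4.720 − 47.154·(4.720 − 3.480) / (47.154 − (-15.856))
   = 4.720 − (58.47096)/(63.01000) = 3.79204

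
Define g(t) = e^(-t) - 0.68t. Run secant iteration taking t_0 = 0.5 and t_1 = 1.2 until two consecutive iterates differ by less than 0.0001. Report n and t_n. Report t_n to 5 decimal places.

n = 5, t_n = 0.71756

g(0.5) = 0.2665307, g(1.2) = -0.5148058
t_2 = 1.2000000 − (-0.5148058)·(0.7000000)/(-0.7813364) = 0.7387850;  |Δ| = 0.4612150
g(0.7387850) = -0.0246799
t_3 = 0.7387850 − (-0.0246799)·(-0.4612150)/(0.4901259) = 0.7155609;  |Δ| = 0.0232241
g(0.7155609) = 0.0023363
t_4 = 0.7155609 − 0.0023363·(-0.0232241)/(0.0270162) = 0.7175693;  |Δ| = 0.0020084
g(0.7175693) = -0.0000103
t_5 = 0.7175693 − (-0.0000103)·(0.0020084)/(-0.0023467) = 0.7175605;  |Δ| = 0.0000088
|t_5 − t_4| = 0.0000088 < 0.0001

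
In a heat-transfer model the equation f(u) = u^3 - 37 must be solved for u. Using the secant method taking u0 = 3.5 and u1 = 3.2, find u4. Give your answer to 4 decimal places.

f(3.5) = 5.875000, f(3.2) = -4.232000
u2 = 3.200000 − (-4.232000)·(3.200000 − 3.500000) / (-4.232000 − 5.875000) = 3.200000 − (1.269600)/(-10.107000) = 3.325616
f(3.325616) = -0.219615
u3 = 3.325616 − (-0.219615)·(3.325616 − 3.200000) / (-0.219615 − (-4.232000)) = 3.325616 − (-0.027587)/(4.012385) = 3.332491
f(3.332491) = 0.008980
u4 = 3.332491 − 0.008980·(3.332491 − 3.325616) / (0.008980 − (-0.219615)) = 3.332491 − (0.000062)/(0.228595) = 3.332221

3.3322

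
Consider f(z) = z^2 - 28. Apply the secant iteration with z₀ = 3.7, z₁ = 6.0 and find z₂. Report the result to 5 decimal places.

5.17526

f(3.7) = -14.3100000, f(6.0) = 8.0000000
z₂ = 6.0000000 − 8.0000000·(6.0000000 − 3.7000000) / (8.0000000 − (-14.3100000)) = 6.0000000 − (18.4000000)/(22.3100000) = 5.1752577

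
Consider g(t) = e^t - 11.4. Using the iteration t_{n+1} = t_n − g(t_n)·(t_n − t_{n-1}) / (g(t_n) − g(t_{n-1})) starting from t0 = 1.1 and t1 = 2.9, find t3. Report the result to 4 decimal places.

2.3576

g(1.1) = -8.395834, g(2.9) = 6.774145
t2 = 2.900000 − 6.774145·(2.900000 − 1.100000) / (6.774145 − (-8.395834)) = 2.900000 − (12.193462)/(15.169979) = 2.096211
g(2.096211) = -3.264713
t3 = 2.096211 − (-3.264713)·(2.096211 − 2.900000) / (-3.264713 − 6.774145) = 2.096211 − (2.624140)/(-10.038858) = 2.357609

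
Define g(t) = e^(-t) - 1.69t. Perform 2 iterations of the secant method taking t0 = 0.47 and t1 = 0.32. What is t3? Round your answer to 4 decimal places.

0.3976

g(0.47) = -0.169298, g(0.32) = 0.185349
t2 = 0.320000 − 0.185349·(0.320000 − 0.470000) / (0.185349 − (-0.169298)) = 0.320000 − (-0.027802)/(0.354647) = 0.398394
g(0.398394) = -0.001890
t3 = 0.398394 − (-0.001890)·(0.398394 − 0.320000) / (-0.001890 − 0.185349) = 0.398394 − (-0.000148)/(-0.187239) = 0.397603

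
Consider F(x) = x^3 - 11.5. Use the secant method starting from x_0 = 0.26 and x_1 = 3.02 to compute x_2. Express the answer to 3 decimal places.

F(0.26) = -11.48242, F(3.02) = 16.04361
x_2 = 3.02000 − 16.04361·(3.02000 − 0.26000) / (16.04361 − (-11.48242)) = 3.02000 − (44.28036)/(27.52603) = 1.41133

1.411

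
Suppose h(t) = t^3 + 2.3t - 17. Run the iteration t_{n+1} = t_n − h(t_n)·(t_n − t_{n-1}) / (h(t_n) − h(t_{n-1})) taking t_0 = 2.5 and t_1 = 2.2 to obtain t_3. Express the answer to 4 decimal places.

h(2.5) = 4.375000, h(2.2) = -1.292000
t_2 = 2.200000 − (-1.292000)·(2.200000 − 2.500000) / (-1.292000 − 4.375000) = 2.200000 − (0.387600)/(-5.667000) = 2.268396
h(2.268396) = -0.110385
t_3 = 2.268396 − (-0.110385)·(2.268396 − 2.200000) / (-0.110385 − (-1.292000)) = 2.268396 − (-0.007550)/(1.181615) = 2.274785

2.2748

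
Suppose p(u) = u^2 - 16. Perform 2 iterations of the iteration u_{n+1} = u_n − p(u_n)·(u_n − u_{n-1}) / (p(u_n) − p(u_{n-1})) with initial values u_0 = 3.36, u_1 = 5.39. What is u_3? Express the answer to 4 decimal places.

3.9848

p(3.36) = -4.710400, p(5.39) = 13.052100
u_2 = 5.390000 − 13.052100·(5.390000 − 3.360000) / (13.052100 − (-4.710400)) = 5.390000 − (26.495763)/(17.762500) = 3.898331
p(3.898331) = -0.803012
u_3 = 3.898331 − (-0.803012)·(3.898331 − 5.390000) / (-0.803012 − 13.052100) = 3.898331 − (1.197828)/(-13.855112) = 3.984785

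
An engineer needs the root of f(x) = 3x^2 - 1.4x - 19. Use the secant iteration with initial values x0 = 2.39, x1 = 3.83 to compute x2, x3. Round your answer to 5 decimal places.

f(2.39) = -5.2097000, f(3.83) = 19.6447000
x2 = 3.8300000 − 19.6447000·(3.8300000 − 2.3900000) / (19.6447000 − (-5.2097000)) = 3.8300000 − (28.2883680)/(24.8544000) = 2.6918366
f(2.6918366) = -1.0306182
x3 = 2.6918366 − (-1.0306182)·(2.6918366 − 3.8300000) / (-1.0306182 − 19.6447000) = 2.6918366 − (1.1730118)/(-20.6753182) = 2.7485715

2.69184, 2.74857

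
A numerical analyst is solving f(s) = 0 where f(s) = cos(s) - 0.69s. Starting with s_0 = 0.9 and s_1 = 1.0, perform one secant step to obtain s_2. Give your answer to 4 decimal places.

f(0.9) = 0.000610, f(1.0) = -0.149698
s_2 = 1.000000 − (-0.149698)·(1.000000 − 0.900000) / (-0.149698 − 0.000610) = 1.000000 − (-0.014970)/(-0.150308) = 0.900406

0.9004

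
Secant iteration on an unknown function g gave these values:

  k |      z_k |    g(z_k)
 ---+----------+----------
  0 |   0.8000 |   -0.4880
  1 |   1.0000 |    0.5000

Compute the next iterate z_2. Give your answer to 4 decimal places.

0.8988

z_2 = 1.0000 − 0.5000·(1.0000 − 0.8000) / (0.5000 − (-0.4880))
   = 1.0000 − (0.100000)/(0.988000) = 0.898785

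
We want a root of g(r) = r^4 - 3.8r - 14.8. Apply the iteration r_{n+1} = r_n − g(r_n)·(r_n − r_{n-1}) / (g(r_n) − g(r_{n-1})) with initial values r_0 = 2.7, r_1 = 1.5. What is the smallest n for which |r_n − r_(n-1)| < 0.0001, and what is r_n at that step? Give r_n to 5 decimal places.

g(2.7) = 28.0841000, g(1.5) = -15.4375000
r_2 = 1.5000000 − (-15.4375000)·(-1.2000000)/(-43.5216000) = 1.9256507;  |Δ| = 0.4256507
g(1.9256507) = -8.3672397
r_3 = 1.9256507 − (-8.3672397)·(0.4256507)/(7.0702603) = 2.4293834;  |Δ| = 0.5037327
g(2.4293834) = 10.8008127
r_4 = 2.4293834 − 10.8008127·(0.5037327)/(19.1680523) = 2.1455402;  |Δ| = 0.2838433
g(2.1455402) = -1.7622896
r_5 = 2.1455402 − (-1.7622896)·(-0.2838433)/(-12.5631023) = 2.1853563;  |Δ| = 0.0398161
g(2.1853563) = -0.2962591
r_6 = 2.1853563 − (-0.2962591)·(0.0398161)/(1.4660305) = 2.1934024;  |Δ| = 0.0080461
g(2.1934024) = 0.0109287
r_7 = 2.1934024 − 0.0109287·(0.0080461)/(0.3071878) = 2.1931162;  |Δ| = 0.0002863
g(2.1931162) = -0.0000640
r_8 = 2.1931162 − (-0.0000640)·(-0.0002863)/(-0.0109926) = 2.1931178;  |Δ| = 0.0000017
|r_8 − r_7| = 0.0000017 < 0.0001

n = 8, r_n = 2.19312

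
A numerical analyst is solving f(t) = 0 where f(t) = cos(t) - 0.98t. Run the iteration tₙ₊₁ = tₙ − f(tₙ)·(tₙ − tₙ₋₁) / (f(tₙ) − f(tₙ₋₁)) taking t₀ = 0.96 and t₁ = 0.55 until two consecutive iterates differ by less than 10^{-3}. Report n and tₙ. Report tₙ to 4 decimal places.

f(0.96) = -0.367280, f(0.55) = 0.313525
t₂ = 0.550000 − 0.313525·(-0.410000)/(0.680805) = 0.738813;  |Δ| = 0.188813
f(0.738813) = 0.015231
t₃ = 0.738813 − 0.015231·(0.188813)/(-0.298294) = 0.748454;  |Δ| = 0.009641
f(0.748454) = -0.000744
t₄ = 0.748454 − (-0.000744)·(0.009641)/(-0.015975) = 0.748006;  |Δ| = 0.000449
|t₄ − t₃| = 0.000449 < 10^{-3}

n = 4, tₙ = 0.7480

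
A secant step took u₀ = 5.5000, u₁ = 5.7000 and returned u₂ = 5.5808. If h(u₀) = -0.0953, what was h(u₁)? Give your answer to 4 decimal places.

The secant line through (5.5000, -0.0953) and (5.7000, h(u₁)) crosses zero at u₂ = 5.5808.
So (5.5000, -0.0953), (5.7000, h(u₁)), (5.5808, 0) are collinear:
h(u₁) = -0.0953 · (5.7000 − 5.5808) / (5.5000 − 5.5808) = -0.0953 · (0.119200)/(-0.080800) = 0.140591

0.1406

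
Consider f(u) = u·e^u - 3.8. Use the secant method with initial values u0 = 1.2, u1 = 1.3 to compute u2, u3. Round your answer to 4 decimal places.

1.1766, 1.1745

f(1.2) = 0.184140, f(1.3) = 0.970086
u2 = 1.300000 − 0.970086·(1.300000 − 1.200000) / (0.970086 − 0.184140) = 1.300000 − (0.097009)/(0.785945) = 1.176571
f(1.176571) = 0.015894
u3 = 1.176571 − 0.015894·(1.176571 − 1.300000) / (0.015894 − 0.970086) = 1.176571 − (-0.001962)/(-0.954192) = 1.174515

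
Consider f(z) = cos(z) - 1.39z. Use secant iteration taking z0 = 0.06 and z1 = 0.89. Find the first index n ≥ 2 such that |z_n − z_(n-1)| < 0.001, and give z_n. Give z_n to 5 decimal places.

n = 5, z_n = 0.59556

f(0.06) = 0.9148005, f(0.89) = -0.6076880
z2 = 0.8900000 − (-0.6076880)·(0.8300000)/(-1.5224885) = 0.5587128;  |Δ| = 0.3312872
f(0.5587128) = 0.0713274
z3 = 0.5587128 − 0.0713274·(-0.3312872)/(0.6790154) = 0.5935130;  |Δ| = 0.0348002
f(0.5935130) = 0.0039981
z4 = 0.5935130 − 0.0039981·(0.0348002)/(-0.0673294) = 0.5955794;  |Δ| = 0.0020665
f(0.5955794) = -0.0000318
z5 = 0.5955794 − (-0.0000318)·(0.0020665)/(-0.0040299) = 0.5955631;  |Δ| = 0.0000163
|z5 − z4| = 0.0000163 < 0.001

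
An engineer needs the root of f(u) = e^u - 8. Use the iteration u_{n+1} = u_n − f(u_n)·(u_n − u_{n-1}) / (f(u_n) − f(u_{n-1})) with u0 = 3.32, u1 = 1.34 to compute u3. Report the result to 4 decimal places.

f(3.32) = 19.660351, f(1.34) = -4.180956
u2 = 1.340000 − (-4.180956)·(1.340000 − 3.320000) / (-4.180956 − 19.660351) = 1.340000 − (8.278294)/(-23.841307) = 1.687225
f(1.687225) = -2.595538
u3 = 1.687225 − (-2.595538)·(1.687225 − 1.340000) / (-2.595538 − (-4.180956)) = 1.687225 − (-0.901235)/(1.585418) = 2.255678

2.2557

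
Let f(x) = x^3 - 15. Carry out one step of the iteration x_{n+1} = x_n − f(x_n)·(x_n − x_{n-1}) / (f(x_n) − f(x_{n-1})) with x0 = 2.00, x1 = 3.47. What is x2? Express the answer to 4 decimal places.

f(2.00) = -7.000000, f(3.47) = 26.781923
x2 = 3.470000 − 26.781923·(3.470000 − 2.000000) / (26.781923 − (-7.000000)) = 3.470000 − (39.369427)/(33.781923) = 2.304601

2.3046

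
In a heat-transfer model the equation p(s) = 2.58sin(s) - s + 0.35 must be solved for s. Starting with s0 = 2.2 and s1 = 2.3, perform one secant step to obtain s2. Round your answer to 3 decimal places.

p(2.2) = 0.23592, p(2.3) = -0.02608
s2 = 2.30000 − (-0.02608)·(2.30000 − 2.20000) / (-0.02608 − 0.23592) = 2.30000 − (-0.00261)/(-0.26200) = 2.29005

2.290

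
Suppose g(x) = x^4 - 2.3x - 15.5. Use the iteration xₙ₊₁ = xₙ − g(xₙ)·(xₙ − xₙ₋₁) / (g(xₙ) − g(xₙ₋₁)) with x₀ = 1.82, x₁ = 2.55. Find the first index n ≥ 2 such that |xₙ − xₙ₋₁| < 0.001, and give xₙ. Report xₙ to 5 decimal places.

n = 6, xₙ = 2.12491

g(1.82) = -8.7140062, g(2.55) = 20.9175062
x₂ = 2.5500000 − 20.9175062·(0.7300000)/(29.6315125) = 2.0346777;  |Δ| = 0.5153223
g(2.0346777) = -3.0408766
x₃ = 2.0346777 − (-3.0408766)·(-0.5153223)/(-23.9583829) = 2.1000841;  |Δ| = 0.0654064
g(2.1000841) = -0.8789783
x₄ = 2.1000841 − (-0.8789783)·(0.0654064)/(2.1618984) = 2.1266768;  |Δ| = 0.0265927
g(2.1266768) = 0.0639501
x₅ = 2.1266768 − 0.0639501·(0.0265927)/(0.9429284) = 2.1248733;  |Δ| = 0.0018035
g(2.1248733) = -0.0012025
x₆ = 2.1248733 − (-0.0012025)·(-0.0018035)/(-0.0651525) = 2.1249066;  |Δ| = 0.0000333
|x₆ − x₅| = 0.0000333 < 0.001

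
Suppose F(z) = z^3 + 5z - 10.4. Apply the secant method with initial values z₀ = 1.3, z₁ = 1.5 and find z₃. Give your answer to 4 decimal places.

1.4589

F(1.3) = -1.703000, F(1.5) = 0.475000
z₂ = 1.500000 − 0.475000·(1.500000 − 1.300000) / (0.475000 − (-1.703000)) = 1.500000 − (0.095000)/(2.178000) = 1.456382
F(1.456382) = -0.029033
z₃ = 1.456382 − (-0.029033)·(1.456382 − 1.500000) / (-0.029033 − 0.475000) = 1.456382 − (0.001266)/(-0.504033) = 1.458894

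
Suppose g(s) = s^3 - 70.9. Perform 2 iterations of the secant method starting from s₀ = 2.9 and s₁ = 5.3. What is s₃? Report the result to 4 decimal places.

4.0549

g(2.9) = -46.511000, g(5.3) = 77.977000
s₂ = 5.300000 − 77.977000·(5.300000 − 2.900000) / (77.977000 − (-46.511000)) = 5.300000 − (187.144800)/(124.488000) = 3.796684
g(3.796684) = -16.171523
s₃ = 3.796684 − (-16.171523)·(3.796684 − 5.300000) / (-16.171523 − 77.977000) = 3.796684 − (24.310909)/(-94.148523) = 4.054903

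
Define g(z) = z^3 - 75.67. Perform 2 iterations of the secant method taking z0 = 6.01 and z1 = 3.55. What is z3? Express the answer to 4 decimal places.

g(6.01) = 141.411801, g(3.55) = -30.931125
z2 = 3.550000 − (-30.931125)·(3.550000 − 6.010000) / (-30.931125 − 141.411801) = 3.550000 − (76.090568)/(-172.342926) = 3.991507
g(3.991507) = -12.076810
z3 = 3.991507 − (-12.076810)·(3.991507 − 3.550000) / (-12.076810 − (-30.931125)) = 3.991507 − (-5.331993)/(18.854315) = 4.274306

4.2743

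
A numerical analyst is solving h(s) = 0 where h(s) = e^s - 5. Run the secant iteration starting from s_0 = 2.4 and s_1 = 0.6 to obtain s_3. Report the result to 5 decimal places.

h(2.4) = 6.0231764, h(0.6) = -3.1778812
s_2 = 0.6000000 − (-3.1778812)·(0.6000000 − 2.4000000) / (-3.1778812 − 6.0231764) = 0.6000000 − (5.7201862)/(-9.2010576) = 1.2216879
h(1.2216879) = -1.6070902
s_3 = 1.2216879 − (-1.6070902)·(1.2216879 − 0.6000000) / (-1.6070902 − (-3.1778812)) = 1.2216879 − (-0.9991085)/(1.5707910) = 1.8577423

1.85774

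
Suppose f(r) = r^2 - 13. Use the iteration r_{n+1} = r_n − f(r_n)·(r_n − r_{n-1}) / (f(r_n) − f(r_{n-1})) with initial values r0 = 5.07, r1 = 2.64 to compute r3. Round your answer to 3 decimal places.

3.635

f(5.07) = 12.70490, f(2.64) = -6.03040
r2 = 2.64000 − (-6.03040)·(2.64000 − 5.07000) / (-6.03040 − 12.70490) = 2.64000 − (14.65387)/(-18.73530) = 3.42215
f(3.42215) = -1.28887
r3 = 3.42215 − (-1.28887)·(3.42215 − 2.64000) / (-1.28887 − (-6.03040)) = 3.42215 − (-1.00809)/(4.74153) = 3.63476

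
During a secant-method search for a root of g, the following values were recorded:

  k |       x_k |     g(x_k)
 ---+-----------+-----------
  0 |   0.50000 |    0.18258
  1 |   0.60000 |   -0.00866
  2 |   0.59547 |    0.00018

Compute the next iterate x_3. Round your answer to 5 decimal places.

0.59556

x_3 = 0.59547 − 0.00018·(0.59547 − 0.60000) / (0.00018 − (-0.00866))
   = 0.59547 − (-0.0000008)/(0.0088400) = 0.5955622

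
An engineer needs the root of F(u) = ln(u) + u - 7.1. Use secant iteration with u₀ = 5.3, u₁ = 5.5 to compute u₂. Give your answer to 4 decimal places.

F(5.3) = -0.132293, F(5.5) = 0.104748
u₂ = 5.500000 − 0.104748·(5.500000 − 5.300000) / (0.104748 − (-0.132293)) = 5.500000 − (0.020950)/(0.237041) = 5.411620

5.4116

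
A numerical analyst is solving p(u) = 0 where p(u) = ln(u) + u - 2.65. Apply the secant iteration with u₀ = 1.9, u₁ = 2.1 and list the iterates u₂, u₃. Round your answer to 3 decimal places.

1.972, 1.971

p(1.9) = -0.10815, p(2.1) = 0.19194
u₂ = 2.10000 − 0.19194·(2.10000 − 1.90000) / (0.19194 − (-0.10815)) = 2.10000 − (0.03839)/(0.30008) = 1.97208
p(1.97208) = 0.00116
u₃ = 1.97208 − 0.00116·(1.97208 − 2.10000) / (0.00116 − 0.19194) = 1.97208 − (-0.00015)/(-0.19077) = 1.97130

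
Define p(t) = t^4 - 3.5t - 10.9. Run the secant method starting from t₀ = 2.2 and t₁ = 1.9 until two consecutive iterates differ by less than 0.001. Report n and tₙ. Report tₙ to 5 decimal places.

n = 5, tₙ = 2.06323

p(2.2) = 4.8256000, p(1.9) = -4.5179000
t₂ = 1.9000000 − (-4.5179000)·(-0.3000000)/(-9.3435000) = 2.0450602;  |Δ| = 0.1450602
p(2.0450602) = -0.5663181
t₃ = 2.0450602 − (-0.5663181)·(0.1450602)/(3.9515819) = 2.0658494;  |Δ| = 0.0207892
p(2.0658494) = 0.0830784
t₄ = 2.0658494 − 0.0830784·(0.0207892)/(0.6493964) = 2.0631898;  |Δ| = 0.0026596
p(2.0631898) = -0.0012254
t₅ = 2.0631898 − (-0.0012254)·(-0.0026596)/(-0.0843037) = 2.0632285;  |Δ| = 0.0000387
|t₅ − t₄| = 0.0000387 < 0.001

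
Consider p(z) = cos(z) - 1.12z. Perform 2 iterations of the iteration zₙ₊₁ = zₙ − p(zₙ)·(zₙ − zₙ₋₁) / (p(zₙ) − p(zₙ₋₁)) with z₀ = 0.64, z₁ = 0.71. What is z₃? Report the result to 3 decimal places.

0.689

p(0.64) = 0.08530, p(0.71) = -0.03684
z₂ = 0.71000 − (-0.03684)·(0.71000 − 0.64000) / (-0.03684 − 0.08530) = 0.71000 − (-0.00258)/(-0.12213) = 0.68889
p(0.68889) = 0.00040
z₃ = 0.68889 − 0.00040·(0.68889 − 0.71000) / (0.00040 − (-0.03684)) = 0.68889 − (-0.00001)/(0.03724) = 0.68911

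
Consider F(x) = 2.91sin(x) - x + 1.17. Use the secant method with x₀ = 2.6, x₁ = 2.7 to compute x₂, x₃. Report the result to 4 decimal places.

2.6197, 2.6200

F(2.6) = 0.070109, F(2.7) = -0.286325
x₂ = 2.700000 − (-0.286325)·(2.700000 − 2.600000) / (-0.286325 − 0.070109) = 2.700000 − (-0.028632)/(-0.356434) = 2.619670
F(2.619670) = 0.001105
x₃ = 2.619670 − 0.001105·(2.619670 − 2.700000) / (0.001105 − (-0.286325)) = 2.619670 − (-0.000089)/(0.287430) = 2.619979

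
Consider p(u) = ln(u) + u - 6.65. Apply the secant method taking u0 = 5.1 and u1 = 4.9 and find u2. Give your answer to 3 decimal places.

p(5.1) = 0.07924, p(4.9) = -0.16076
u2 = 4.90000 − (-0.16076)·(4.90000 − 5.10000) / (-0.16076 − 0.07924) = 4.90000 − (0.03215)/(-0.24001) = 5.03397

5.034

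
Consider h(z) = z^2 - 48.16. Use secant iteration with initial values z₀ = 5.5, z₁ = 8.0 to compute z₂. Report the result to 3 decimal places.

6.827

h(5.5) = -17.91000, h(8.0) = 15.84000
z₂ = 8.00000 − 15.84000·(8.00000 − 5.50000) / (15.84000 − (-17.91000)) = 8.00000 − (39.60000)/(33.75000) = 6.82667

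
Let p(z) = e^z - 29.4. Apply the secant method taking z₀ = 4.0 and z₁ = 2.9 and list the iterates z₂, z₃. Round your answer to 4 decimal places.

p(4.0) = 25.198150, p(2.9) = -11.225855
z₂ = 2.900000 − (-11.225855)·(2.900000 − 4.000000) / (-11.225855 − 25.198150) = 2.900000 − (12.348440)/(-36.424005) = 3.239019
p(3.239019) = -3.891307
z₃ = 3.239019 − (-3.891307)·(3.239019 − 2.900000) / (-3.891307 − (-11.225855)) = 3.239019 − (-1.319228)/(7.334547) = 3.418884

3.2390, 3.4189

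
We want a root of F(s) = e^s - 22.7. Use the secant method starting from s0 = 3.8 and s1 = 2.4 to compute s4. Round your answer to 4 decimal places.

F(3.8) = 22.001184, F(2.4) = -11.676824
s2 = 2.400000 − (-11.676824)·(2.400000 − 3.800000) / (-11.676824 − 22.001184) = 2.400000 − (16.347553)/(-33.678008) = 2.885407
F(2.885407) = -4.789138
s3 = 2.885407 − (-4.789138)·(2.885407 − 2.400000) / (-4.789138 − (-11.676824)) = 2.885407 − (-2.324683)/(6.887686) = 3.222920
F(3.222920) = 2.401315
s4 = 3.222920 − 2.401315·(3.222920 − 2.885407) / (2.401315 − (-4.789138)) = 3.222920 − (0.810475)/(7.190453) = 3.110205

3.1102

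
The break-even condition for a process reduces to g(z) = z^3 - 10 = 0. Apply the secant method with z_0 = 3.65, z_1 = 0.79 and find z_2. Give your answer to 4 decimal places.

1.3549

g(3.65) = 38.627125, g(0.79) = -9.506961
z_2 = 0.790000 − (-9.506961)·(0.790000 − 3.650000) / (-9.506961 − 38.627125) = 0.790000 − (27.189908)/(-48.134086) = 1.354878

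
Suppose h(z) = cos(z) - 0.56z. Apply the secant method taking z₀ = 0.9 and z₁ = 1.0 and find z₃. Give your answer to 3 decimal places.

0.986

h(0.9) = 0.11761, h(1.0) = -0.01970
z₂ = 1.00000 − (-0.01970)·(1.00000 − 0.90000) / (-0.01970 − 0.11761) = 1.00000 − (-0.00197)/(-0.13731) = 0.98565
h(0.98565) = 0.00035
z₃ = 0.98565 − 0.00035·(0.98565 − 1.00000) / (0.00035 − (-0.01970)) = 0.98565 − (-0.00001)/(0.02005) = 0.98591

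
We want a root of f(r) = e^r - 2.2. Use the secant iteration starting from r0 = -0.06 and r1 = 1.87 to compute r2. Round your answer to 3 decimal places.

0.378

f(-0.06) = -1.25824, f(1.87) = 4.28830
r2 = 1.87000 − 4.28830·(1.87000 − (-0.06000)) / (4.28830 − (-1.25824)) = 1.87000 − (8.27641)/(5.54653) = 0.37782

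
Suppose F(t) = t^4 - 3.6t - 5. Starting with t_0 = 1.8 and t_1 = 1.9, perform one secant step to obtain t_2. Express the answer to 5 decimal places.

F(1.8) = -0.9824000, F(1.9) = 1.1921000
t_2 = 1.9000000 − 1.1921000·(1.9000000 − 1.8000000) / (1.1921000 − (-0.9824000)) = 1.9000000 − (0.1192100)/(2.1745000) = 1.8451782

1.84518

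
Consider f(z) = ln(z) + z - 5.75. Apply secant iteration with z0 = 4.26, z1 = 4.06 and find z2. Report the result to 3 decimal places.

f(4.26) = -0.04073, f(4.06) = -0.28882
z2 = 4.06000 − (-0.28882)·(4.06000 − 4.26000) / (-0.28882 − (-0.04073)) = 4.06000 − (0.05776)/(-0.24809) = 4.29284

4.293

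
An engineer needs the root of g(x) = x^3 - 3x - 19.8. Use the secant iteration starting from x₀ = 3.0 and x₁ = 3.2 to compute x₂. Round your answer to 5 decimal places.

3.06966

g(3.0) = -1.8000000, g(3.2) = 3.3680000
x₂ = 3.2000000 − 3.3680000·(3.2000000 − 3.0000000) / (3.3680000 − (-1.8000000)) = 3.2000000 − (0.6736000)/(5.1680000) = 3.0696594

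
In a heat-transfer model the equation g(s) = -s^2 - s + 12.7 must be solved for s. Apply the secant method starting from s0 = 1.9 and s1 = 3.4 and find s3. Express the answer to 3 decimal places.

g(1.9) = 7.19000, g(3.4) = -2.26000
s2 = 3.40000 − (-2.26000)·(3.40000 − 1.90000) / (-2.26000 − 7.19000) = 3.40000 − (-3.39000)/(-9.45000) = 3.04127
g(3.04127) = 0.40941
s3 = 3.04127 − 0.40941·(3.04127 − 3.40000) / (0.40941 − (-2.26000)) = 3.04127 − (-0.14687)/(2.66941) = 3.09629

3.096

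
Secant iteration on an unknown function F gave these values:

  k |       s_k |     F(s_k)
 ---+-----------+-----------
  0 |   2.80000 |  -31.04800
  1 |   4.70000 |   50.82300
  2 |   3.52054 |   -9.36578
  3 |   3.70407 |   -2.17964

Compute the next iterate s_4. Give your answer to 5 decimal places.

s_4 = 3.70407 − (-2.17964)·(3.70407 − 3.52054) / (-2.17964 − (-9.36578))
   = 3.70407 − (-0.4000293)/(7.1861400) = 3.7597368

3.75974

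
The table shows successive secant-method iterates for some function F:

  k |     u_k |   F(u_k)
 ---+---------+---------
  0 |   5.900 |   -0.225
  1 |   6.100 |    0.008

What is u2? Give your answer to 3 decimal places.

6.093

u2 = 6.100 − 0.008·(6.100 − 5.900) / (0.008 − (-0.225))
   = 6.100 − (0.00160)/(0.23300) = 6.09313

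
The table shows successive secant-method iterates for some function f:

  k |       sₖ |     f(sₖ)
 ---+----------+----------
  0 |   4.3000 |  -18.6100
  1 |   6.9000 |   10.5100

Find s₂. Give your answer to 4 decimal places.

5.9616

s₂ = 6.9000 − 10.5100·(6.9000 − 4.3000) / (10.5100 − (-18.6100))
   = 6.9000 − (27.326000)/(29.120000) = 5.961607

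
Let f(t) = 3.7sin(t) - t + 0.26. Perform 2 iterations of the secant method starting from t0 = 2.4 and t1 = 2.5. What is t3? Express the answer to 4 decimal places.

2.4935

f(2.4) = 0.359214, f(2.5) = -0.025653
t2 = 2.500000 − (-0.025653)·(2.500000 − 2.400000) / (-0.025653 − 0.359214) = 2.500000 − (-0.002565)/(-0.384867) = 2.493335
f(2.493335) = 0.000721
t3 = 2.493335 − 0.000721·(2.493335 − 2.500000) / (0.000721 − (-0.025653)) = 2.493335 − (-0.000005)/(0.026374) = 2.493517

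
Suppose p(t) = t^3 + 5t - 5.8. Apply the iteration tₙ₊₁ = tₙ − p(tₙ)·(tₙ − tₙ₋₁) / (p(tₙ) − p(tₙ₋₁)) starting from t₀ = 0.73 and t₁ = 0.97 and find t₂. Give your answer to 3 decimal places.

0.975

p(0.73) = -1.76098, p(0.97) = -0.03733
t₂ = 0.97000 − (-0.03733)·(0.97000 − 0.73000) / (-0.03733 − (-1.76098)) = 0.97000 − (-0.00896)/(1.72366) = 0.97520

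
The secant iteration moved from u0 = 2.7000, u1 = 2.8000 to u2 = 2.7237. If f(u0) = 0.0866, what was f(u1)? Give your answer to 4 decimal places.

-0.2788

The secant line through (2.7000, 0.0866) and (2.8000, f(u1)) crosses zero at u2 = 2.7237.
So (2.7000, 0.0866), (2.8000, f(u1)), (2.7237, 0) are collinear:
f(u1) = 0.0866 · (2.8000 − 2.7237) / (2.7000 − 2.7237) = 0.0866 · (0.076300)/(-0.023700) = -0.278801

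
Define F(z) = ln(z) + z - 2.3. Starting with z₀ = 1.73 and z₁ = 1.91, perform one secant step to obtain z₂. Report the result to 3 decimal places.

F(1.73) = -0.02188, F(1.91) = 0.25710
z₂ = 1.91000 − 0.25710·(1.91000 − 1.73000) / (0.25710 − (-0.02188)) = 1.91000 − (0.04628)/(0.27898) = 1.74412

1.744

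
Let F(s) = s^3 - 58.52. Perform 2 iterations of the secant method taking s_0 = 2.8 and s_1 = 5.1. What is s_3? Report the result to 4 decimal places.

F(2.8) = -36.568000, F(5.1) = 74.131000
s_2 = 5.100000 − 74.131000·(5.100000 − 2.800000) / (74.131000 − (-36.568000)) = 5.100000 − (170.501300)/(110.699000) = 3.559776
F(3.559776) = -13.410515
s_3 = 3.559776 − (-13.410515)·(3.559776 − 5.100000) / (-13.410515 − 74.131000) = 3.559776 − (20.655202)/(-87.541515) = 3.795723

3.7957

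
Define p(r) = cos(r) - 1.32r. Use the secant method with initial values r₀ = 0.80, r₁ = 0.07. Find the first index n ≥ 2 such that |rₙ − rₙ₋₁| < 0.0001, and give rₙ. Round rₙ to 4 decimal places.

p(0.80) = -0.359293, p(0.07) = 0.905151
r₂ = 0.070000 − 0.905151·(-0.730000)/(1.264444) = 0.592570;  |Δ| = 0.522570
p(0.592570) = 0.047316
r₃ = 0.592570 − 0.047316·(0.522570)/(-0.857835) = 0.621393;  |Δ| = 0.028824
p(0.621393) = -0.007171
r₄ = 0.621393 − (-0.007171)·(0.028824)/(-0.054488) = 0.617600;  |Δ| = 0.003794
p(0.617600) = 0.000039
r₅ = 0.617600 − 0.000039·(-0.003794)/(0.007210) = 0.617620;  |Δ| = 0.000020
|r₅ − r₄| = 0.000020 < 0.0001

n = 5, rₙ = 0.6176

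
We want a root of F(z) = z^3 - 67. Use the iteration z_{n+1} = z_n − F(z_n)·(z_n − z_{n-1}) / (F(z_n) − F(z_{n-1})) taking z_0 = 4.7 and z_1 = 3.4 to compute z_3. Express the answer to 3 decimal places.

4.081

F(4.7) = 36.82300, F(3.4) = -27.69600
z_2 = 3.40000 − (-27.69600)·(3.40000 − 4.70000) / (-27.69600 − 36.82300) = 3.40000 − (36.00480)/(-64.51900) = 3.95805
F(3.95805) = -4.99258
z_3 = 3.95805 − (-4.99258)·(3.95805 − 3.40000) / (-4.99258 − (-27.69600)) = 3.95805 − (-2.78611)/(22.70342) = 4.08077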